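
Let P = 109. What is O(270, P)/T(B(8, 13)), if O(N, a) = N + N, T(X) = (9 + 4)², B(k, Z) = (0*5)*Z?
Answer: 540/169 ≈ 3.1953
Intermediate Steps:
B(k, Z) = 0 (B(k, Z) = 0*Z = 0)
T(X) = 169 (T(X) = 13² = 169)
O(N, a) = 2*N
O(270, P)/T(B(8, 13)) = (2*270)/169 = 540*(1/169) = 540/169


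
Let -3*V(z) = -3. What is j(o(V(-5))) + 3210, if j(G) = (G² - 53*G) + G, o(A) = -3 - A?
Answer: 3434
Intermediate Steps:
V(z) = 1 (V(z) = -⅓*(-3) = 1)
j(G) = G² - 52*G
j(o(V(-5))) + 3210 = (-3 - 1*1)*(-52 + (-3 - 1*1)) + 3210 = (-3 - 1)*(-52 + (-3 - 1)) + 3210 = -4*(-52 - 4) + 3210 = -4*(-56) + 3210 = 224 + 3210 = 3434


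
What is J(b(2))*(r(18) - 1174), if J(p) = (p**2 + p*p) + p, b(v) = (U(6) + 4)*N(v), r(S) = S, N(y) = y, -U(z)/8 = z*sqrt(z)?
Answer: -128001568 + 3662208*sqrt(6) ≈ -1.1903e+8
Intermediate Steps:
U(z) = -8*z**(3/2) (U(z) = -8*z*sqrt(z) = -8*z**(3/2))
b(v) = v*(4 - 48*sqrt(6)) (b(v) = (-48*sqrt(6) + 4)*v = (4 - 48*sqrt(6))*v = v*(4 - 48*sqrt(6)))
J(p) = p + 2*p**2 (J(p) = (p**2 + p**2) + p = 2*p**2 + p = p + 2*p**2)
J(b(2))*(r(18) - 1174) = ((4*2*(1 - 12*sqrt(6)))*(1 + 2*(4*2*(1 - 12*sqrt(6)))))*(18 - 1174) = ((8 - 96*sqrt(6))*(1 + 2*(8 - 96*sqrt(6))))*(-1156) = ((8 - 96*sqrt(6))*(1 + (16 - 192*sqrt(6))))*(-1156) = ((8 - 96*sqrt(6))*(17 - 192*sqrt(6)))*(-1156) = -1156*(8 - 96*sqrt(6))*(17 - 192*sqrt(6))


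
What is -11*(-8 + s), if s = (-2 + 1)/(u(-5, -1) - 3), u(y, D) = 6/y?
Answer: 1793/21 ≈ 85.381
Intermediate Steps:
s = 5/21 (s = (-2 + 1)/(6/(-5) - 3) = -1/(6*(-⅕) - 3) = -1/(-6/5 - 3) = -1/(-21/5) = -1*(-5/21) = 5/21 ≈ 0.23810)
-11*(-8 + s) = -11*(-8 + 5/21) = -11*(-163/21) = 1793/21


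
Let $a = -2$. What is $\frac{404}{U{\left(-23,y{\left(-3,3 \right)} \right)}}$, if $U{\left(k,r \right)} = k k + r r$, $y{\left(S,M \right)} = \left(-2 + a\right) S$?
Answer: $\frac{404}{673} \approx 0.6003$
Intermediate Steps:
$y{\left(S,M \right)} = - 4 S$ ($y{\left(S,M \right)} = \left(-2 - 2\right) S = - 4 S$)
$U{\left(k,r \right)} = k^{2} + r^{2}$
$\frac{404}{U{\left(-23,y{\left(-3,3 \right)} \right)}} = \frac{404}{\left(-23\right)^{2} + \left(\left(-4\right) \left(-3\right)\right)^{2}} = \frac{404}{529 + 12^{2}} = \frac{404}{529 + 144} = \frac{404}{673}$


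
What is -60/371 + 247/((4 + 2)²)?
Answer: 89477/13356 ≈ 6.6994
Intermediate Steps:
-60/371 + 247/((4 + 2)²) = -60*1/371 + 247/(6²) = -60/371 + 247/36 = 89477/13356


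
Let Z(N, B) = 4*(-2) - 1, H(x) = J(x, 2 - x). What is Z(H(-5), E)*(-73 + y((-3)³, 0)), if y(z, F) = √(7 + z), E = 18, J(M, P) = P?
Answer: 657 - 18*I*√5 ≈ 657.0 - 40.249*I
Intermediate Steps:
H(x) = 2 - x
Z(N, B) = -9 (Z(N, B) = -8 - 1 = -9)
Z(H(-5), E)*(-73 + y((-3)³, 0)) = -9*(-73 + √(7 + (-3)³)) = -9*(-73 + √(7 - 27)) = -9*(-73 + √(-20)) = -9*(-73 + 2*I*√5) = 657 - 18*I*√5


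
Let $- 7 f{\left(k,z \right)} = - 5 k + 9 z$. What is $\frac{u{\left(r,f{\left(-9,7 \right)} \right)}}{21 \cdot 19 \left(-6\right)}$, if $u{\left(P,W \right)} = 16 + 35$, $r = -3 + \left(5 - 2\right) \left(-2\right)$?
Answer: $- \frac{17}{798} \approx -0.021303$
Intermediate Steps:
$f{\left(k,z \right)} = - \frac{9 z}{7} + \frac{5 k}{7}$ ($f{\left(k,z \right)} = - \frac{- 5 k + 9 z}{7} = - \frac{9 z}{7} + \frac{5 k}{7}$)
$r = -9$ ($r = -3 + 3 \left(-2\right) = -3 - 6 = -9$)
$u{\left(P,W \right)} = 51$
$\frac{u{\left(r,f{\left(-9,7 \right)} \right)}}{21 \cdot 19 \left(-6\right)} = \frac{51}{21 \cdot 19 \left(-6\right)} = \frac{51}{399 \left(-6\right)} = \frac{51}{-2394} = 51 \left(- \frac{1}{2394}\right) = - \frac{17}{798}$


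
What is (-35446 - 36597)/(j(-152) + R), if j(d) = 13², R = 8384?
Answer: -72043/8553 ≈ -8.4231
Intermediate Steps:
j(d) = 169
(-35446 - 36597)/(j(-152) + R) = (-35446 - 36597)/(169 + 8384) = -72043/8553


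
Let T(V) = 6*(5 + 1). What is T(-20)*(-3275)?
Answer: -117900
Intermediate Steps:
T(V) = 36 (T(V) = 6*6 = 36)
T(-20)*(-3275) = 36*(-3275) = -117900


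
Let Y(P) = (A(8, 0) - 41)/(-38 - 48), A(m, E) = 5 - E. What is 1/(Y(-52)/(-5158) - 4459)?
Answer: -110897/494489732 ≈ -0.00022427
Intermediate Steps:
Y(P) = 18/43 (Y(P) = ((5 - 1*0) - 41)/(-38 - 48) = ((5 + 0) - 41)/(-86) = (5 - 41)*(-1/86) = -36*(-1/86) = 18/43)
1/(Y(-52)/(-5158) - 4459) = 1/((18/43)/(-5158) - 4459) = 1/((18/43)*(-1/5158) - 4459) = 1/(-9/110897 - 4459) = 1/(-494489732/110897) = -110897/494489732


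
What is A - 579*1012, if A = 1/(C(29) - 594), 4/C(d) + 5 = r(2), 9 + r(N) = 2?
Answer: -1044745287/1783 ≈ -5.8595e+5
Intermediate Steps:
r(N) = -7 (r(N) = -9 + 2 = -7)
C(d) = -⅓ (C(d) = 4/(-5 - 7) = 4/(-12) = 4*(-1/12) = -⅓)
A = -3/1783 (A = 1/(-⅓ - 594) = 1/(-1783/3) = -3/1783 ≈ -0.0016826)
A - 579*1012 = -3/1783 - 579*1012 = -3/1783 - 585948 = -1044745287/1783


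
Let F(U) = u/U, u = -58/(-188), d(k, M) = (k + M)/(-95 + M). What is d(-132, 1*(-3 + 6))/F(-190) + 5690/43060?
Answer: -2479811887/2872102 ≈ -863.41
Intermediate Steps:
d(k, M) = (M + k)/(-95 + M)
u = 29/94 (u = -58*(-1/188) = 29/94 ≈ 0.30851)
F(U) = 29/(94*U)
d(-132, 1*(-3 + 6))/F(-190) + 5690/43060 = ((1*(-3 + 6) - 132)/(-95 + 1*(-3 + 6)))/(((29/94)/(-190))) + 5690/43060 = ((1*3 - 132)/(-95 + 1*3))/(((29/94)*(-1/190))) + 5690*(1/43060) = ((3 - 132)/(-95 + 3))/(-29/17860) + 569/4306 = (-129/(-92))*(-17860/29) + 569/4306 = -1/92*(-129)*(-17860/29) + 569/4306 = (129/92)*(-17860/29) + 569/4306 = -575985/667 + 569/4306 = -2479811887/2872102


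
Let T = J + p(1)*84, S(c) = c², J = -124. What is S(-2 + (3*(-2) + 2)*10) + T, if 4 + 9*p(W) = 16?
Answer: 1752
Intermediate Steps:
p(W) = 4/3 (p(W) = -4/9 + (⅑)*16 = -4/9 + 16/9 = 4/3)
T = -12 (T = -124 + (4/3)*84 = -124 + 112 = -12)
S(-2 + (3*(-2) + 2)*10) + T = (-2 + (3*(-2) + 2)*10)² - 12 = (-2 + (-6 + 2)*10)² - 12 = (-2 - 4*10)² - 12 = (-2 - 40)² - 12 = (-42)² - 12 = 1764 - 12 = 1752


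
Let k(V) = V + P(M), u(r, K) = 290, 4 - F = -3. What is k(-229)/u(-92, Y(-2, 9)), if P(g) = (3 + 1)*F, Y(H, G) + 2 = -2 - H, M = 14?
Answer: -201/290 ≈ -0.69310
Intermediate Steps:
F = 7 (F = 4 - 1*(-3) = 4 + 3 = 7)
Y(H, G) = -4 - H (Y(H, G) = -2 + (-2 - H) = -4 - H)
P(g) = 28 (P(g) = (3 + 1)*7 = 4*7 = 28)
k(V) = 28 + V (k(V) = V + 28 = 28 + V)
k(-229)/u(-92, Y(-2, 9)) = (28 - 229)/290 = -201*1/290 = -201/290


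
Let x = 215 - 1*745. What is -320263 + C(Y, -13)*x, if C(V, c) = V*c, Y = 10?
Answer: -251363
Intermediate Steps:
x = -530 (x = 215 - 745 = -530)
-320263 + C(Y, -13)*x = -320263 + (10*(-13))*(-530) = -320263 - 130*(-530) = -320263 + 68900 = -251363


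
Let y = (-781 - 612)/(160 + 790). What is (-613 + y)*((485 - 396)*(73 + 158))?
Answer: -12001172337/950 ≈ -1.2633e+7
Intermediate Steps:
y = -1393/950 ≈ -1.4663
(-613 + y)*((485 - 396)*(73 + 158)) = (-613 - 1393/950)*((485 - 396)*(73 + 158)) = -51953127*231/950 = -583743/950*20559 = -12001172337/950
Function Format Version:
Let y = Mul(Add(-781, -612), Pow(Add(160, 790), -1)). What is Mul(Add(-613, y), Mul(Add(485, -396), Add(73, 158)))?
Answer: Rational(-12001172337, 950) ≈ -1.2633e+7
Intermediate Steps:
y = Rational(-1393, 950) (y = Mul(-1393, Pow(950, -1)) = Mul(-1393, Rational(1, 950)) = Rational(-1393, 950) ≈ -1.4663)
Mul(Add(-613, y), Mul(Add(485, -396), Add(73, 158))) = Mul(Add(-613, Rational(-1393, 950)), Mul(Add(485, -396), Add(73, 158))) = Mul(Rational(-583743, 950), Mul(89, 231)) = Mul(Rational(-583743, 950), 20559) = Rational(-12001172337, 950)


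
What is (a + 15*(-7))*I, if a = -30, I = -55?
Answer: 7425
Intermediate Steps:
(a + 15*(-7))*I = (-30 + 15*(-7))*(-55) = (-30 - 105)*(-55) = -135*(-55) = 7425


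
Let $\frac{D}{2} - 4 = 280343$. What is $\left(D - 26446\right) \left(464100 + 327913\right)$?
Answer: $423131361224$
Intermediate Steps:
$D = 560694$ ($D = 8 + 2 \cdot 280343 = 8 + 560686 = 560694$)
$\left(D - 26446\right) \left(464100 + 327913\right) = \left(560694 - 26446\right) \left(464100 + 327913\right) = 534248 \cdot 792013 = 423131361224$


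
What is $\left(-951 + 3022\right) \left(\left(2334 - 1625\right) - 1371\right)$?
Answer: $-1371002$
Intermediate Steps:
$\left(-951 + 3022\right) \left(\left(2334 - 1625\right) - 1371\right) = 2071 \left(709 - 1371\right) = 2071 \left(-662\right) = -1371002$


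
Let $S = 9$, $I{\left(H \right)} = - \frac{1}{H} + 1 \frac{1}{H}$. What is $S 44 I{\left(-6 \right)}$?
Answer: $0$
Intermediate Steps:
$I{\left(H \right)} = 0$ ($I{\left(H \right)} = - \frac{1}{H} + \frac{1}{H} = 0$)
$S 44 I{\left(-6 \right)} = 9 \cdot 44 \cdot 0 = 396 \cdot 0 = 0$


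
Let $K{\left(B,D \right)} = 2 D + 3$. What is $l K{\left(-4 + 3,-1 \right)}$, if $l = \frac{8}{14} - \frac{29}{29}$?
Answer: $- \frac{3}{7} \approx -0.42857$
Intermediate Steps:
$K{\left(B,D \right)} = 3 + 2 D$
$l = - \frac{3}{7}$ ($l = 8 \cdot \frac{1}{14} - 1 = \frac{4}{7} - 1 = - \frac{3}{7} \approx -0.42857$)
$l K{\left(-4 + 3,-1 \right)} = - \frac{3 \left(3 + 2 \left(-1\right)\right)}{7} = - \frac{3 \left(3 - 2\right)}{7} = \left(- \frac{3}{7}\right) 1 = - \frac{3}{7}$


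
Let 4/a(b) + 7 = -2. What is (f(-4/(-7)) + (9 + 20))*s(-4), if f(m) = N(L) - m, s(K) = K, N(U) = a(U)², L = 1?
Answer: -64924/567 ≈ -114.50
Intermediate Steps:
a(b) = -4/9 (a(b) = 4/(-7 - 2) = 4/(-9) = 4*(-⅑) = -4/9)
N(U) = 16/81 (N(U) = (-4/9)² = 16/81)
f(m) = 16/81 - m
(f(-4/(-7)) + (9 + 20))*s(-4) = ((16/81 - (-4)/(-7)) + (9 + 20))*(-4) = ((16/81 - (-4)*(-1)/7) + 29)*(-4) = ((16/81 - 1*4/7) + 29)*(-4) = ((16/81 - 4/7) + 29)*(-4) = (-212/567 + 29)*(-4) = (16231/567)*(-4) = -64924/567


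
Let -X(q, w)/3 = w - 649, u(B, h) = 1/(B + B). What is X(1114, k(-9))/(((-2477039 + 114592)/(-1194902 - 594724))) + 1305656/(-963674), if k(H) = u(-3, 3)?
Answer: 1677802603168379/1138314375139 ≈ 1473.9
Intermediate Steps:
u(B, h) = 1/(2*B)
k(H) = -⅙ (k(H) = (½)/(-3) = (½)*(-⅓) = -⅙)
X(q, w) = 1947 - 3*w (X(q, w) = -3*(w - 649) = -3*(-649 + w) = 1947 - 3*w)
X(1114, k(-9))/(((-2477039 + 114592)/(-1194902 - 594724))) + 1305656/(-963674) = (1947 - 3*(-⅙))/(((-2477039 + 114592)/(-1194902 - 594724))) + 1305656/(-963674) = (1947 + ½)/((-2362447/(-1789626))) + 1305656*(-1/963674) = 3895/(2*((-2362447*(-1/1789626)))) - 652828/481837 = 3895/(2*(2362447/1789626)) - 652828/481837 = (3895/2)*(1789626/2362447) - 652828/481837 = 3485296635/2362447 - 652828/481837 = 1677802603168379/1138314375139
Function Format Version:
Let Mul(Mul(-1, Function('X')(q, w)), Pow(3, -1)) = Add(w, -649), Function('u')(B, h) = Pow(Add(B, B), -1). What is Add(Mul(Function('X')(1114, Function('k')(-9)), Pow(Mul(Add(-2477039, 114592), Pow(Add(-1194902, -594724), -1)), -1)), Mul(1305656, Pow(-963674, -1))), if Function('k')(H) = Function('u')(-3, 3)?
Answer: Rational(1677802603168379, 1138314375139) ≈ 1473.9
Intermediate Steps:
Function('u')(B, h) = Mul(Rational(1, 2), Pow(B, -1)) (Function('u')(B, h) = Pow(Mul(2, B), -1) = Mul(Rational(1, 2), Pow(B, -1)))
Function('k')(H) = Rational(-1, 6) (Function('k')(H) = Mul(Rational(1, 2), Pow(-3, -1)) = Mul(Rational(1, 2), Rational(-1, 3)) = Rational(-1, 6))
Function('X')(q, w) = Add(1947, Mul(-3, w)) (Function('X')(q, w) = Mul(-3, Add(w, -649)) = Mul(-3, Add(-649, w)) = Add(1947, Mul(-3, w)))
Add(Mul(Function('X')(1114, Function('k')(-9)), Pow(Mul(Add(-2477039, 114592), Pow(Add(-1194902, -594724), -1)), -1)), Mul(1305656, Pow(-963674, -1))) = Add(Mul(Add(1947, Mul(-3, Rational(-1, 6))), Pow(Mul(Add(-2477039, 114592), Pow(Add(-1194902, -594724), -1)), -1)), Mul(1305656, Pow(-963674, -1))) = Add(Mul(Add(1947, Rational(1, 2)), Pow(Mul(-2362447, Pow(-1789626, -1)), -1)), Mul(1305656, Rational(-1, 963674))) = Add(Mul(Rational(3895, 2), Pow(Mul(-2362447, Rational(-1, 1789626)), -1)), Rational(-652828, 481837)) = Add(Mul(Rational(3895, 2), Pow(Rational(2362447, 1789626), -1)), Rational(-652828, 481837)) = Add(Mul(Rational(3895, 2), Rational(1789626, 2362447)), Rational(-652828, 481837)) = Add(Rational(3485296635, 2362447), Rational(-652828, 481837)) = Rational(1677802603168379, 1138314375139)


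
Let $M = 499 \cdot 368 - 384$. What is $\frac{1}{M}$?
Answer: $\frac{1}{183248} \approx 5.4571 \cdot 10^{-6}$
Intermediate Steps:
$M = 183248$ ($M = 183632 - 384 = 183248$)
$\frac{1}{M} = \frac{1}{183248}$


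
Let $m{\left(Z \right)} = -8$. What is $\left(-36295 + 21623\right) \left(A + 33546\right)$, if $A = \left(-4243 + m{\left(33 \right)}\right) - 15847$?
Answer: $-197309056$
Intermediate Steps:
$A = -20098$ ($A = \left(-4243 - 8\right) - 15847 = -4251 - 15847 = -20098$)
$\left(-36295 + 21623\right) \left(A + 33546\right) = \left(-36295 + 21623\right) \left(-20098 + 33546\right) = \left(-14672\right) 13448 = -197309056$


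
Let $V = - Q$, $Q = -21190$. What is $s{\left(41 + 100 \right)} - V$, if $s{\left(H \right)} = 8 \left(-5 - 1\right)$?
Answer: $-21238$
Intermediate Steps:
$s{\left(H \right)} = -48$ ($s{\left(H \right)} = 8 \left(-6\right) = -48$)
$V = 21190$ ($V = \left(-1\right) \left(-21190\right) = 21190$)
$s{\left(41 + 100 \right)} - V = -48 - 21190 = -21238$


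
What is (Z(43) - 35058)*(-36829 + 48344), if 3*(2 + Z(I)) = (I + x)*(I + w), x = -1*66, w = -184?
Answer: -391268185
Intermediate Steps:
x = -66
Z(I) = -2 + (-184 + I)*(-66 + I)/3 (Z(I) = -2 + ((I - 66)*(I - 184))/3 = -2 + ((-66 + I)*(-184 + I))/3 = -2 + ((-184 + I)*(-66 + I))/3 = -2 + (-184 + I)*(-66 + I)/3)
(Z(43) - 35058)*(-36829 + 48344) = ((4046 - 250/3*43 + (⅓)*43²) - 35058)*(-36829 + 48344) = ((4046 - 10750/3 + (⅓)*1849) - 35058)*11515 = ((4046 - 10750/3 + 1849/3) - 35058)*11515 = (1079 - 35058)*11515 = -33979*11515 = -391268185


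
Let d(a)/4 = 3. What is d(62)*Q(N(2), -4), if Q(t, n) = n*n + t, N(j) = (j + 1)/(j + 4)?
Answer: 198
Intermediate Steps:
N(j) = (1 + j)/(4 + j)
d(a) = 12 (d(a) = 4*3 = 12)
Q(t, n) = t + n**2 (Q(t, n) = n**2 + t = t + n**2)
d(62)*Q(N(2), -4) = 12*((1 + 2)/(4 + 2) + (-4)**2) = 12*(3/6 + 16) = 12*((1/6)*3 + 16) = 12*(1/2 + 16) = 12*(33/2) = 198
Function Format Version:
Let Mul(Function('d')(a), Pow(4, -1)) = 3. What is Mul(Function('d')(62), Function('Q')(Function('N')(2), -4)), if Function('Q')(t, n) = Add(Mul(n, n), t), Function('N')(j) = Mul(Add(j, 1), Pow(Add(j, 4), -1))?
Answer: 198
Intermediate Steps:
Function('N')(j) = Mul(Pow(Add(4, j), -1), Add(1, j)) (Function('N')(j) = Mul(Add(1, j), Pow(Add(4, j), -1)) = Mul(Pow(Add(4, j), -1), Add(1, j)))
Function('d')(a) = 12 (Function('d')(a) = Mul(4, 3) = 12)
Function('Q')(t, n) = Add(t, Pow(n, 2)) (Function('Q')(t, n) = Add(Pow(n, 2), t) = Add(t, Pow(n, 2)))
Mul(Function('d')(62), Function('Q')(Function('N')(2), -4)) = Mul(12, Add(Mul(Pow(Add(4, 2), -1), Add(1, 2)), Pow(-4, 2))) = Mul(12, Add(Mul(Pow(6, -1), 3), 16)) = Mul(12, Add(Mul(Rational(1, 6), 3), 16)) = Mul(12, Add(Rational(1, 2), 16)) = Mul(12, Rational(33, 2)) = 198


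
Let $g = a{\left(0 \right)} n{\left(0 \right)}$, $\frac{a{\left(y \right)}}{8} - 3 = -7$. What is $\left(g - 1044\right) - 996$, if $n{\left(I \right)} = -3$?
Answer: $-1944$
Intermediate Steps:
$a{\left(y \right)} = -32$ ($a{\left(y \right)} = 24 + 8 \left(-7\right) = 24 - 56 = -32$)
$g = 96$ ($g = \left(-32\right) \left(-3\right) = 96$)
$\left(g - 1044\right) - 996 = \left(96 - 1044\right) - 996 = -948 - 996 = -1944$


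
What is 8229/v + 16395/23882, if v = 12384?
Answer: 66593443/49292448 ≈ 1.3510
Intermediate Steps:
8229/v + 16395/23882 = 8229/12384 + 16395/23882 = 8229*(1/12384) + 16395*(1/23882) = 2743/4128 + 16395/23882 = 66593443/49292448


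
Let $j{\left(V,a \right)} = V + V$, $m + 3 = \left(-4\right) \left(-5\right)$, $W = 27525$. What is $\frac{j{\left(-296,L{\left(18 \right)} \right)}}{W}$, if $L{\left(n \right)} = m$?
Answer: $- \frac{592}{27525} \approx -0.021508$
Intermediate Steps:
$m = 17$ ($m = -3 - -20 = -3 + 20 = 17$)
$L{\left(n \right)} = 17$
$j{\left(V,a \right)} = 2 V$
$\frac{j{\left(-296,L{\left(18 \right)} \right)}}{W} = \frac{2 \left(-296\right)}{27525} = \left(-592\right) \frac{1}{27525} = - \frac{592}{27525}$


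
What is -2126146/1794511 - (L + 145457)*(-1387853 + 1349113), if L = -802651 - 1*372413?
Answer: -71577615719363126/1794511 ≈ -3.9887e+10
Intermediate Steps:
L = -1175064 (L = -802651 - 372413 = -1175064)
-2126146/1794511 - (L + 145457)*(-1387853 + 1349113) = -2126146/1794511 - (-1175064 + 145457)*(-1387853 + 1349113) = -2126146*1/1794511 - (-1029607)*(-38740) = -2126146/1794511 - 1*39886975180 = -2126146/1794511 - 39886975180 = -71577615719363126/1794511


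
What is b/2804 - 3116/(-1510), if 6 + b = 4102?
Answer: 1865278/529255 ≈ 3.5243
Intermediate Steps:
b = 4096 (b = -6 + 4102 = 4096)
b/2804 - 3116/(-1510) = 4096/2804 - 3116/(-1510) = 4096*(1/2804) - 3116*(-1/1510) = 1024/701 + 1558/755 = 1865278/529255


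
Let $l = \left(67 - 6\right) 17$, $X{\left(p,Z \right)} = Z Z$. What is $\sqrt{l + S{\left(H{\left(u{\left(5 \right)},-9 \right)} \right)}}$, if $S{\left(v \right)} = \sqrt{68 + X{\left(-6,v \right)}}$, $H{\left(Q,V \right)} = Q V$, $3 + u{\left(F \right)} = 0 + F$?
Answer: $\sqrt{1037 + 14 \sqrt{2}} \approx 32.508$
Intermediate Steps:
$u{\left(F \right)} = -3 + F$ ($u{\left(F \right)} = -3 + \left(0 + F\right) = -3 + F$)
$X{\left(p,Z \right)} = Z^{2}$
$l = 1037$ ($l = 61 \cdot 17 = 1037$)
$S{\left(v \right)} = \sqrt{68 + v^{2}}$
$\sqrt{l + S{\left(H{\left(u{\left(5 \right)},-9 \right)} \right)}} = \sqrt{1037 + \sqrt{68 + \left(\left(-3 + 5\right) \left(-9\right)\right)^{2}}} = \sqrt{1037 + \sqrt{68 + \left(2 \left(-9\right)\right)^{2}}} = \sqrt{1037 + \sqrt{68 + \left(-18\right)^{2}}} = \sqrt{1037 + \sqrt{68 + 324}} = \sqrt{1037 + \sqrt{392}} = \sqrt{1037 + 14 \sqrt{2}}$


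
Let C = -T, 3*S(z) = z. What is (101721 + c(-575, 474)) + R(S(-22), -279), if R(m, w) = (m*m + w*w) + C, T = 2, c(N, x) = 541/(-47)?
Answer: 75971759/423 ≈ 1.7960e+5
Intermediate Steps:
c(N, x) = -541/47 (c(N, x) = 541*(-1/47) = -541/47)
S(z) = z/3
C = -2 (C = -1*2 = -2)
R(m, w) = -2 + m² + w² (R(m, w) = (m*m + w*w) - 2 = (m² + w²) - 2 = -2 + m² + w²)
(101721 + c(-575, 474)) + R(S(-22), -279) = (101721 - 541/47) + (-2 + ((⅓)*(-22))² + (-279)²) = 4780346/47 + (-2 + (-22/3)² + 77841) = 4780346/47 + (-2 + 484/9 + 77841) = 4780346/47 + 701035/9 = 75971759/423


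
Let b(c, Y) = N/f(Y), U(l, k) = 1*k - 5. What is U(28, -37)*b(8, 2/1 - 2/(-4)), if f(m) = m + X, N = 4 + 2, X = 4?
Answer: -504/13 ≈ -38.769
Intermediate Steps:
N = 6
U(l, k) = -5 + k (U(l, k) = k - 5 = -5 + k)
f(m) = 4 + m (f(m) = m + 4 = 4 + m)
b(c, Y) = 6/(4 + Y)
U(28, -37)*b(8, 2/1 - 2/(-4)) = (-5 - 37)*(6/(4 + (2/1 - 2/(-4)))) = -252/(4 + (2*1 - 2*(-¼))) = -252/(4 + (2 + ½)) = -252/(4 + 5/2) = -252/13/2 = -252*2/13 = -42*12/13 = -504/13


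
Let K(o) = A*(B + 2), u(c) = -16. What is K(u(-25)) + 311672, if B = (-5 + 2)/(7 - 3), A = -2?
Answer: 623339/2 ≈ 3.1167e+5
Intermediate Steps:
B = -3/4 ≈ -0.75000
K(o) = -5/2 (K(o) = -2*(-3/4 + 2) = -2*5/4 = -5/2)
K(u(-25)) + 311672 = -5/2 + 311672 = 623339/2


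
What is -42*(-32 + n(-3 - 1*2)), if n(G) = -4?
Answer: 1512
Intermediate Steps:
-42*(-32 + n(-3 - 1*2)) = -42*(-32 - 4) = -42*(-36) = 1512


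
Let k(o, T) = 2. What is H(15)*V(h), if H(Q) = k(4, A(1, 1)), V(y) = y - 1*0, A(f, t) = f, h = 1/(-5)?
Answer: -⅖ ≈ -0.40000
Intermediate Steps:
h = -⅕ ≈ -0.20000
V(y) = y (V(y) = y + 0 = y)
H(Q) = 2
H(15)*V(h) = 2*(-⅕) = -⅖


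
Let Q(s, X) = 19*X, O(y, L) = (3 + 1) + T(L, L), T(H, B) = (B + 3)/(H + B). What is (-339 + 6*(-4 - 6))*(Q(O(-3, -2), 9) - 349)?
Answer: 71022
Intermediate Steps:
T(H, B) = (3 + B)/(B + H)
O(y, L) = 4 + (3 + L)/(2*L) (O(y, L) = (3 + 1) + (3 + L)/(L + L) = 4 + (3 + L)/((2*L)) = 4 + (1/(2*L))*(3 + L) = 4 + (3 + L)/(2*L))
(-339 + 6*(-4 - 6))*(Q(O(-3, -2), 9) - 349) = (-339 + 6*(-4 - 6))*(19*9 - 349) = (-339 + 6*(-10))*(171 - 349) = (-339 - 60)*(-178) = -399*(-178) = 71022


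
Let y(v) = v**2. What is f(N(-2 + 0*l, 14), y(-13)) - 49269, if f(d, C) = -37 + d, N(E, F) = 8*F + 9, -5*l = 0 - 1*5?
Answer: -49185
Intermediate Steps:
l = 1 (l = -(0 - 1*5)/5 = -(0 - 5)/5 = -1/5*(-5) = 1)
N(E, F) = 9 + 8*F
f(N(-2 + 0*l, 14), y(-13)) - 49269 = (-37 + (9 + 8*14)) - 49269 = (-37 + (9 + 112)) - 49269 = (-37 + 121) - 49269 = 84 - 49269 = -49185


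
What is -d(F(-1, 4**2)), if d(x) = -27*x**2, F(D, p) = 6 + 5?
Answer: 3267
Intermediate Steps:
F(D, p) = 11
-d(F(-1, 4**2)) = -(-27)*11**2 = -(-27)*121 = -1*(-3267) = 3267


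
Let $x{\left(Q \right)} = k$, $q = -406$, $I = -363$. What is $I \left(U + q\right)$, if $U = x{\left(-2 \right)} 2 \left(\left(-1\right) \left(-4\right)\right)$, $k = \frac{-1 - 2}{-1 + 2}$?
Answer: $156090$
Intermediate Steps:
$k = -3$ ($k = - \frac{3}{1} = \left(-3\right) 1 = -3$)
$x{\left(Q \right)} = -3$
$U = -24$ ($U = \left(-3\right) 2 \left(\left(-1\right) \left(-4\right)\right) = \left(-6\right) 4 = -24$)
$I \left(U + q\right) = - 363 \left(-24 - 406\right) = \left(-363\right) \left(-430\right) = 156090$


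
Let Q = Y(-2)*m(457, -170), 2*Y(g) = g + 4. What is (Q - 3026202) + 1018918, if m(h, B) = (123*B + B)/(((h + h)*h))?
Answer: -419219266656/208849 ≈ -2.0073e+6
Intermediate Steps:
Y(g) = 2 + g/2 (Y(g) = (g + 4)/2 = (4 + g)/2 = 2 + g/2)
m(h, B) = 62*B/h² (m(h, B) = (124*B)/(((2*h)*h)) = (124*B)/((2*h²)) = (124*B)*(1/(2*h²)) = 62*B/h²)
Q = -10540/208849 (Q = (2 + (½)*(-2))*(62*(-170)/457²) = (2 - 1)*(62*(-170)*(1/208849)) = 1*(-10540/208849) = -10540/208849 ≈ -0.050467)
(Q - 3026202) + 1018918 = (-10540/208849 - 3026202) + 1018918 = -632019272038/208849 + 1018918 = -419219266656/208849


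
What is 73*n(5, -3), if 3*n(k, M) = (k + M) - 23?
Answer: -511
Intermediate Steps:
n(k, M) = -23/3 + M/3 + k/3 (n(k, M) = ((k + M) - 23)/3 = ((M + k) - 23)/3 = (-23 + M + k)/3 = -23/3 + M/3 + k/3)
73*n(5, -3) = 73*(-23/3 + (⅓)*(-3) + (⅓)*5) = 73*(-23/3 - 1 + 5/3) = 73*(-7) = -511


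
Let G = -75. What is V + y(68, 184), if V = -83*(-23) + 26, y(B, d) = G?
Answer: 1860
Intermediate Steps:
y(B, d) = -75
V = 1935 (V = 1909 + 26 = 1935)
V + y(68, 184) = 1935 - 75 = 1860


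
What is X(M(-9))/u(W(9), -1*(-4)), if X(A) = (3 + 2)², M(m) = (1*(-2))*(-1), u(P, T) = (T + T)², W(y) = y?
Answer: 25/64 ≈ 0.39063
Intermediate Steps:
u(P, T) = 4*T² (u(P, T) = (2*T)² = 4*T²)
M(m) = 2 (M(m) = -2*(-1) = 2)
X(A) = 25 (X(A) = 5² = 25)
X(M(-9))/u(W(9), -1*(-4)) = 25/((4*(-1*(-4))²)) = 25/((4*4²)) = 25/((4*16)) = 25/64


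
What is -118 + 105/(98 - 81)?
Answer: -1901/17 ≈ -111.82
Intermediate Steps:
-118 + 105/(98 - 81) = -118 + 105/17 = -1901/17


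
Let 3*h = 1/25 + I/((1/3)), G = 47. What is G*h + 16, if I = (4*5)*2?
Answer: 142247/75 ≈ 1896.6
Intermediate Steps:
I = 40 (I = 20*2 = 40)
h = 3001/75 (h = (1/25 + 40/((1/3)))/3 = (1*(1/25) + 40/((1*(⅓))))/3 = (1/25 + 40/(⅓))/3 = (1/25 + 40*3)/3 = (1/25 + 120)/3 = (⅓)*(3001/25) = 3001/75 ≈ 40.013)
G*h + 16 = 47*(3001/75) + 16 = 141047/75 + 16 = 142247/75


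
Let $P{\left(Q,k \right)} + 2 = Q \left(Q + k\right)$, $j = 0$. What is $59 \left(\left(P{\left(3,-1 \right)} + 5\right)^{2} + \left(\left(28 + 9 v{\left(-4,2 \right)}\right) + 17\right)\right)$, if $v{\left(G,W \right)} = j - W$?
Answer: $6372$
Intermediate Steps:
$v{\left(G,W \right)} = - W$ ($v{\left(G,W \right)} = 0 - W = - W$)
$P{\left(Q,k \right)} = -2 + Q \left(Q + k\right)$
$59 \left(\left(P{\left(3,-1 \right)} + 5\right)^{2} + \left(\left(28 + 9 v{\left(-4,2 \right)}\right) + 17\right)\right) = 59 \left(\left(\left(-2 + 3^{2} + 3 \left(-1\right)\right) + 5\right)^{2} + \left(\left(28 + 9 \left(\left(-1\right) 2\right)\right) + 17\right)\right) = 59 \left(\left(\left(-2 + 9 - 3\right) + 5\right)^{2} + \left(\left(28 + 9 \left(-2\right)\right) + 17\right)\right) = 59 \left(\left(4 + 5\right)^{2} + \left(\left(28 - 18\right) + 17\right)\right) = 59 \left(9^{2} + \left(10 + 17\right)\right) = 59 \left(81 + 27\right) = 59 \cdot 108 = 6372$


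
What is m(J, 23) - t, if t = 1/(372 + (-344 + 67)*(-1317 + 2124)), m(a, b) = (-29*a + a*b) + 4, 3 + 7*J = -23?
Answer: 838015/31881 ≈ 26.286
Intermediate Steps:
J = -26/7 (J = -3/7 + (⅐)*(-23) = -3/7 - 23/7 = -26/7 ≈ -3.7143)
m(a, b) = 4 - 29*a + a*b
t = -1/223167 (t = 1/(372 - 277*807) = 1/(372 - 223539) = 1/(-223167) = -1/223167 ≈ -4.4809e-6)
m(J, 23) - t = (4 - 29*(-26/7) - 26/7*23) - 1*(-1/223167) = (4 + 754/7 - 598/7) + 1/223167 = 184/7 + 1/223167 = 838015/31881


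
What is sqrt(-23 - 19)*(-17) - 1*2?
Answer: -2 - 17*I*sqrt(42) ≈ -2.0 - 110.17*I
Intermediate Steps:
sqrt(-23 - 19)*(-17) - 1*2 = sqrt(-42)*(-17) - 2 = (I*sqrt(42))*(-17) - 2 = -17*I*sqrt(42) - 2 = -2 - 17*I*sqrt(42)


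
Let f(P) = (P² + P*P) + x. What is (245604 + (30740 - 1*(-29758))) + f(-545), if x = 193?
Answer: 900345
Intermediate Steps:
f(P) = 193 + 2*P² (f(P) = (P² + P*P) + 193 = (P² + P²) + 193 = 2*P² + 193 = 193 + 2*P²)
(245604 + (30740 - 1*(-29758))) + f(-545) = (245604 + (30740 - 1*(-29758))) + (193 + 2*(-545)²) = (245604 + (30740 + 29758)) + (193 + 2*297025) = (245604 + 60498) + (193 + 594050) = 306102 + 594243 = 900345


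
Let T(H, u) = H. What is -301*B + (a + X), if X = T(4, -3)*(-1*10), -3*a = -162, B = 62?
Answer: -18648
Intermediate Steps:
a = 54 (a = -1/3*(-162) = 54)
X = -40 (X = 4*(-1*10) = 4*(-10) = -40)
-301*B + (a + X) = -301*62 + (54 - 40) = -18662 + 14 = -18648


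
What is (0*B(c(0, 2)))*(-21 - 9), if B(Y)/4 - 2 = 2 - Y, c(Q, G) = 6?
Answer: 0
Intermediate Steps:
B(Y) = 16 - 4*Y (B(Y) = 8 + 4*(2 - Y) = 8 + (8 - 4*Y) = 16 - 4*Y)
(0*B(c(0, 2)))*(-21 - 9) = (0*(16 - 4*6))*(-21 - 9) = (0*(16 - 24))*(-30) = (0*(-8))*(-30) = 0*(-30) = 0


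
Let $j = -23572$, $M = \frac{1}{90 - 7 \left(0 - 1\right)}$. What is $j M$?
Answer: $- \frac{23572}{97} \approx -243.01$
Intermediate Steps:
$M = \frac{1}{97}$ ($M = \frac{1}{90 - -7} = \frac{1}{90 + 7} = \frac{1}{97} \approx 0.010309$)
$j M = \left(-23572\right) \frac{1}{97} = - \frac{23572}{97}$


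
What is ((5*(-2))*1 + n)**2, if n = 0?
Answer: 100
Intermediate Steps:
((5*(-2))*1 + n)**2 = ((5*(-2))*1 + 0)**2 = (-10*1 + 0)**2 = (-10 + 0)**2 = (-10)**2 = 100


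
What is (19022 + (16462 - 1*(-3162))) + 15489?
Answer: 54135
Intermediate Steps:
(19022 + (16462 - 1*(-3162))) + 15489 = (19022 + (16462 + 3162)) + 15489 = (19022 + 19624) + 15489 = 38646 + 15489 = 54135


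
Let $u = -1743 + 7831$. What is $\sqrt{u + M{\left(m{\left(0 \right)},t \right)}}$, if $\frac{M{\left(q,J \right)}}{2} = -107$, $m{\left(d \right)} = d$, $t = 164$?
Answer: $\sqrt{5874} \approx 76.642$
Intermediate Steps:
$M{\left(q,J \right)} = -214$ ($M{\left(q,J \right)} = 2 \left(-107\right) = -214$)
$u = 6088$
$\sqrt{u + M{\left(m{\left(0 \right)},t \right)}} = \sqrt{6088 - 214} = \sqrt{5874}$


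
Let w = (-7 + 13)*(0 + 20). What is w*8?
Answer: 960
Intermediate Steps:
w = 120 (w = 6*20 = 120)
w*8 = 120*8 = 960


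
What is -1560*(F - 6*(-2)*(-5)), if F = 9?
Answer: 79560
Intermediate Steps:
-1560*(F - 6*(-2)*(-5)) = -1560*(9 - 6*(-2)*(-5)) = -1560*(9 - (-12)*(-5)) = -1560*(9 - 1*60) = -1560*(9 - 60) = -1560*(-51) = 79560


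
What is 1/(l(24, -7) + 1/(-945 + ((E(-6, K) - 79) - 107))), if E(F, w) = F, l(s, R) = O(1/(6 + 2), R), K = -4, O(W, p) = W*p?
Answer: -9096/7967 ≈ -1.1417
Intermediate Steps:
l(s, R) = R/8 (l(s, R) = R/(6 + 2) = R/8)
1/(l(24, -7) + 1/(-945 + ((E(-6, K) - 79) - 107))) = 1/((1/8)*(-7) + 1/(-945 + ((-6 - 79) - 107))) = 1/(-7/8 + 1/(-945 + (-85 - 107))) = 1/(-7/8 + 1/(-945 - 192)) = 1/(-7/8 + 1/(-1137)) = 1/(-7/8 - 1/1137) = 1/(-7967/9096) = -9096/7967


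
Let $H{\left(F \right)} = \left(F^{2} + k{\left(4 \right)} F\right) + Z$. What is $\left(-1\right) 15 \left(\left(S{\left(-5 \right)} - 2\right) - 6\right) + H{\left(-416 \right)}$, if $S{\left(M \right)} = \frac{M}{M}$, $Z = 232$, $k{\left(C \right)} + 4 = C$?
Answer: $173393$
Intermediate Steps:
$k{\left(C \right)} = -4 + C$
$S{\left(M \right)} = 1$
$H{\left(F \right)} = 232 + F^{2}$ ($H{\left(F \right)} = \left(F^{2} + \left(-4 + 4\right) F\right) + 232 = \left(F^{2} + 0 F\right) + 232 = \left(F^{2} + 0\right) + 232 = F^{2} + 232 = 232 + F^{2}$)
$\left(-1\right) 15 \left(\left(S{\left(-5 \right)} - 2\right) - 6\right) + H{\left(-416 \right)} = \left(-1\right) 15 \left(\left(1 - 2\right) - 6\right) + \left(232 + \left(-416\right)^{2}\right) = - 15 \left(-1 - 6\right) + \left(232 + 173056\right) = \left(-15\right) \left(-7\right) + 173288 = 105 + 173288 = 173393$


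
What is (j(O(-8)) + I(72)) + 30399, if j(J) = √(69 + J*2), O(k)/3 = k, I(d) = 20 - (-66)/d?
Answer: 365039/12 + √21 ≈ 30425.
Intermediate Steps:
I(d) = 20 + 66/d
O(k) = 3*k
j(J) = √(69 + 2*J)
(j(O(-8)) + I(72)) + 30399 = (√(69 + 2*(3*(-8))) + (20 + 66/72)) + 30399 = (√(69 + 2*(-24)) + (20 + 66*(1/72))) + 30399 = (√(69 - 48) + (20 + 11/12)) + 30399 = (√21 + 251/12) + 30399 = (251/12 + √21) + 30399 = 365039/12 + √21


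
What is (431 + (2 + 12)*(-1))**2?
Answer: 173889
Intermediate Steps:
(431 + (2 + 12)*(-1))**2 = (431 + 14*(-1))**2 = (431 - 14)**2 = 417**2 = 173889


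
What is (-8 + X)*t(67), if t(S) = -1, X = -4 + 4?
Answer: 8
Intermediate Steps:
X = 0
(-8 + X)*t(67) = (-8 + 0)*(-1) = -8*(-1) = 8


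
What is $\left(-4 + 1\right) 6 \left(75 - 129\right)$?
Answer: $972$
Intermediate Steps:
$\left(-4 + 1\right) 6 \left(75 - 129\right) = \left(-3\right) 6 \left(-54\right) = \left(-18\right) \left(-54\right) = 972$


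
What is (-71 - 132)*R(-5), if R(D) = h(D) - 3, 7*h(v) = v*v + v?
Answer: 29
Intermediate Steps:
h(v) = v/7 + v²/7 (h(v) = (v*v + v)/7 = (v² + v)/7 = (v + v²)/7 = v/7 + v²/7)
R(D) = -3 + D*(1 + D)/7 (R(D) = D*(1 + D)/7 - 3 = -3 + D*(1 + D)/7)
(-71 - 132)*R(-5) = (-71 - 132)*(-3 + (⅐)*(-5)*(1 - 5)) = -203*(-3 + (⅐)*(-5)*(-4)) = -203*(-3 + 20/7) = -203*(-⅐) = 29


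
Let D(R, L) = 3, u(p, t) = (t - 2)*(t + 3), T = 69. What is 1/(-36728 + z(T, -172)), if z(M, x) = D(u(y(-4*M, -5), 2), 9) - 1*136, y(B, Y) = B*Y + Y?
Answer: -1/36861 ≈ -2.7129e-5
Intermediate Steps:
y(B, Y) = Y + B*Y
u(p, t) = (-2 + t)*(3 + t)
z(M, x) = -133 (z(M, x) = 3 - 1*136 = 3 - 136 = -133)
1/(-36728 + z(T, -172)) = 1/(-36728 - 133) = 1/(-36861) = -1/36861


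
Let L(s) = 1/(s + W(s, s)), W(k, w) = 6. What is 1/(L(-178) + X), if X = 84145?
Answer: 172/14472939 ≈ 1.1884e-5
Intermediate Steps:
L(s) = 1/(6 + s) (L(s) = 1/(s + 6) = 1/(6 + s))
1/(L(-178) + X) = 1/(1/(6 - 178) + 84145) = 1/(1/(-172) + 84145) = 1/(-1/172 + 84145) = 1/(14472939/172) = 172/14472939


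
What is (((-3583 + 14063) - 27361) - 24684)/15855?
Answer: -2771/1057 ≈ -2.6216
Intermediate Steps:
(((-3583 + 14063) - 27361) - 24684)/15855 = ((10480 - 27361) - 24684)*(1/15855) = (-16881 - 24684)*(1/15855) = -41565*1/15855 = -2771/1057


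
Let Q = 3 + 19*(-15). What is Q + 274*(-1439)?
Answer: -394568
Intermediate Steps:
Q = -282 (Q = 3 - 285 = -282)
Q + 274*(-1439) = -282 + 274*(-1439) = -282 - 394286 = -394568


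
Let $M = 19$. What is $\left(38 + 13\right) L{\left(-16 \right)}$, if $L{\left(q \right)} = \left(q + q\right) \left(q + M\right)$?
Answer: $-4896$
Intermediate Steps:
$L{\left(q \right)} = 2 q \left(19 + q\right)$ ($L{\left(q \right)} = \left(q + q\right) \left(q + 19\right) = 2 q \left(19 + q\right)$)
$\left(38 + 13\right) L{\left(-16 \right)} = \left(38 + 13\right) 2 \left(-16\right) \left(19 - 16\right) = 51 \cdot 2 \left(-16\right) 3 = 51 \left(-96\right) = -4896$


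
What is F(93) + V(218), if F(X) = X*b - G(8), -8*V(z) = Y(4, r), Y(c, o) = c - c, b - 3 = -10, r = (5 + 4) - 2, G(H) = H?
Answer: -659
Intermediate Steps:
r = 7 (r = 9 - 2 = 7)
b = -7 (b = 3 - 10 = -7)
Y(c, o) = 0
V(z) = 0 (V(z) = -⅛*0 = 0)
F(X) = -8 - 7*X (F(X) = X*(-7) - 1*8 = -7*X - 8 = -8 - 7*X)
F(93) + V(218) = (-8 - 7*93) + 0 = (-8 - 651) + 0 = -659 + 0 = -659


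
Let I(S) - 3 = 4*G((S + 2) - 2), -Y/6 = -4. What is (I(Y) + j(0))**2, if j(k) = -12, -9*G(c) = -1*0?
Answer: 81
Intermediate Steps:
Y = 24 (Y = -6*(-4) = 24)
G(c) = 0 (G(c) = -(-1)*0/9 = -1/9*0 = 0)
I(S) = 3 (I(S) = 3 + 4*0 = 3 + 0 = 3)
(I(Y) + j(0))**2 = (3 - 12)**2 = (-9)**2 = 81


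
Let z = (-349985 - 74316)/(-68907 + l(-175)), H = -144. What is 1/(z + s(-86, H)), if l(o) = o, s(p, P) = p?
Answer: -69082/5516751 ≈ -0.012522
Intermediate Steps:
z = 424301/69082 (z = (-349985 - 74316)/(-68907 - 175) = -424301/(-69082) = -424301*(-1/69082) = 424301/69082 ≈ 6.1420)
1/(z + s(-86, H)) = 1/(424301/69082 - 86) = 1/(-5516751/69082) = -69082/5516751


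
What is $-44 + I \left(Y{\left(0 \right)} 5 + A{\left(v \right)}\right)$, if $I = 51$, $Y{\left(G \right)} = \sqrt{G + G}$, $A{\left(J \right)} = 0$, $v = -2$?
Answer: $-44$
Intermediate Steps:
$Y{\left(G \right)} = \sqrt{2} \sqrt{G}$ ($Y{\left(G \right)} = \sqrt{2 G} = \sqrt{2} \sqrt{G}$)
$-44 + I \left(Y{\left(0 \right)} 5 + A{\left(v \right)}\right) = -44 + 51 \left(\sqrt{2} \sqrt{0} \cdot 5 + 0\right) = -44 + 51 \left(\sqrt{2} \cdot 0 \cdot 5 + 0\right) = -44 + 51 \left(0 \cdot 5 + 0\right) = -44 + 51 \left(0 + 0\right) = -44 + 51 \cdot 0 = -44 + 0 = -44$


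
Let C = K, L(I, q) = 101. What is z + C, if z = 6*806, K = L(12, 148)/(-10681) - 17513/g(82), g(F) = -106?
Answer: 5662297143/1132186 ≈ 5001.2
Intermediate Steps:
K = 187045647/1132186 (K = 101/(-10681) - 17513/(-106) = 101*(-1/10681) - 17513*(-1/106) = -101/10681 + 17513/106 = 187045647/1132186 ≈ 165.21)
z = 4836
C = 187045647/1132186 ≈ 165.21
z + C = 4836 + 187045647/1132186 = 5662297143/1132186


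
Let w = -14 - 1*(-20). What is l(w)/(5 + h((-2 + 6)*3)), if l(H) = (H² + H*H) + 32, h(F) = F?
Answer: 104/17 ≈ 6.1176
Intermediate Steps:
w = 6 (w = -14 + 20 = 6)
l(H) = 32 + 2*H² (l(H) = (H² + H²) + 32 = 2*H² + 32 = 32 + 2*H²)
l(w)/(5 + h((-2 + 6)*3)) = (32 + 2*6²)/(5 + (-2 + 6)*3) = (32 + 2*36)/(5 + 4*3) = (32 + 72)/(5 + 12) = 104/17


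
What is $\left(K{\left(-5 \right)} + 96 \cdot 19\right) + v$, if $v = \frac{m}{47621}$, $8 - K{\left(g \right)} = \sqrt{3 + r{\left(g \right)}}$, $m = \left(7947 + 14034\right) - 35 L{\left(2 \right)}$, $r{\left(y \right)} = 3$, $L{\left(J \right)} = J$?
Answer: $\frac{87263583}{47621} - \sqrt{6} \approx 1830.0$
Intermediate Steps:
$m = 21911$ ($m = \left(7947 + 14034\right) - 70 = 21981 - 70 = 21911$)
$K{\left(g \right)} = 8 - \sqrt{6}$ ($K{\left(g \right)} = 8 - \sqrt{3 + 3} = 8 - \sqrt{6}$)
$v = \frac{21911}{47621} \approx 0.46011$
$\left(K{\left(-5 \right)} + 96 \cdot 19\right) + v = \left(\left(8 - \sqrt{6}\right) + 96 \cdot 19\right) + \frac{21911}{47621} = \left(\left(8 - \sqrt{6}\right) + 1824\right) + \frac{21911}{47621} = \left(1832 - \sqrt{6}\right) + \frac{21911}{47621} = \frac{87263583}{47621} - \sqrt{6}$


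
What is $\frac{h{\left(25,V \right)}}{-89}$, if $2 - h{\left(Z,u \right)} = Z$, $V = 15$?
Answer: $\frac{23}{89} \approx 0.25843$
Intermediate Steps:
$h{\left(Z,u \right)} = 2 - Z$
$\frac{h{\left(25,V \right)}}{-89} = \frac{2 - 25}{-89} = \left(2 - 25\right) \left(- \frac{1}{89}\right) = \left(-23\right) \left(- \frac{1}{89}\right) = \frac{23}{89}$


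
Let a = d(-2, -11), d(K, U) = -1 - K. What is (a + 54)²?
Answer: 3025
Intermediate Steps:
a = 1 (a = -1 - 1*(-2) = -1 + 2 = 1)
(a + 54)² = (1 + 54)² = 55² = 3025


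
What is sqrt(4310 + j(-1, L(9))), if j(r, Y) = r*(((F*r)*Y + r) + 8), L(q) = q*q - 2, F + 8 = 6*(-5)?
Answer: sqrt(1301) ≈ 36.069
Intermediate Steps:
F = -38 (F = -8 + 6*(-5) = -8 - 30 = -38)
L(q) = -2 + q**2 (L(q) = q**2 - 2 = -2 + q**2)
j(r, Y) = r*(8 + r - 38*Y*r) (j(r, Y) = r*(((-38*r)*Y + r) + 8) = r*((-38*Y*r + r) + 8) = r*((r - 38*Y*r) + 8) = r*(8 + r - 38*Y*r))
sqrt(4310 + j(-1, L(9))) = sqrt(4310 - (8 - 1 - 38*(-2 + 9**2)*(-1))) = sqrt(4310 - (8 - 1 - 38*(-2 + 81)*(-1))) = sqrt(4310 - (8 - 1 - 38*79*(-1))) = sqrt(4310 - (8 - 1 + 3002)) = sqrt(4310 - 1*3009) = sqrt(4310 - 3009) = sqrt(1301)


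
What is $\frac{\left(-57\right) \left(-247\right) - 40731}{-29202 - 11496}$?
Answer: $\frac{4442}{6783} \approx 0.65487$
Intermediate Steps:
$\frac{\left(-57\right) \left(-247\right) - 40731}{-29202 - 11496} = \frac{14079 - 40731}{-40698} = \left(-26652\right) \left(- \frac{1}{40698}\right) = \frac{4442}{6783}$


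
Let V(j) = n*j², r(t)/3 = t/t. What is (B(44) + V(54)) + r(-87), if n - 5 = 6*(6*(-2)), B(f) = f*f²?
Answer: -110185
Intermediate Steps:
B(f) = f³
r(t) = 3 (r(t) = 3*(t/t) = 3*1 = 3)
n = -67 (n = 5 + 6*(6*(-2)) = 5 + 6*(-12) = 5 - 72 = -67)
V(j) = -67*j²
(B(44) + V(54)) + r(-87) = (44³ - 67*54²) + 3 = (85184 - 67*2916) + 3 = (85184 - 195372) + 3 = -110188 + 3 = -110185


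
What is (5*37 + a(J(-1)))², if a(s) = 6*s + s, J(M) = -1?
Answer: 31684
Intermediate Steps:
a(s) = 7*s
(5*37 + a(J(-1)))² = (5*37 + 7*(-1))² = (185 - 7)² = 178² = 31684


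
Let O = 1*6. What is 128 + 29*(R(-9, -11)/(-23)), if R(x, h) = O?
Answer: 2770/23 ≈ 120.43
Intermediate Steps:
O = 6
R(x, h) = 6
128 + 29*(R(-9, -11)/(-23)) = 128 + 29*(6/(-23)) = 128 + 29*(6*(-1/23)) = 128 + 29*(-6/23) = 128 - 174/23 = 2770/23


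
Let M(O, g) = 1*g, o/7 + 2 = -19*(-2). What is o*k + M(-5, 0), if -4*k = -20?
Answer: 1260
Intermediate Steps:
o = 252 (o = -14 + 7*(-19*(-2)) = -14 + 7*38 = -14 + 266 = 252)
k = 5 (k = -¼*(-20) = 5)
M(O, g) = g
o*k + M(-5, 0) = 252*5 + 0 = 1260 + 0 = 1260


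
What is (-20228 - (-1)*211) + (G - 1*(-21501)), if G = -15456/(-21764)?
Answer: 8078308/5441 ≈ 1484.7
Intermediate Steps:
G = 3864/5441 (G = -15456*(-1/21764) = 3864/5441 ≈ 0.71016)
(-20228 - (-1)*211) + (G - 1*(-21501)) = (-20228 - (-1)*211) + (3864/5441 - 1*(-21501)) = (-20228 - 1*(-211)) + (3864/5441 + 21501) = (-20228 + 211) + 116990805/5441 = -20017 + 116990805/5441 = 8078308/5441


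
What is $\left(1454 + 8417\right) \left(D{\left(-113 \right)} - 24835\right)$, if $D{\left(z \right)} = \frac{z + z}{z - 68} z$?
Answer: $- \frac{44623563183}{181} \approx -2.4654 \cdot 10^{8}$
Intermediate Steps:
$D{\left(z \right)} = \frac{2 z^{2}}{-68 + z}$ ($D{\left(z \right)} = \frac{2 z}{-68 + z} z = \frac{2 z^{2}}{-68 + z}$)
$\left(1454 + 8417\right) \left(D{\left(-113 \right)} - 24835\right) = \left(1454 + 8417\right) \left(\frac{2 \left(-113\right)^{2}}{-68 - 113} - 24835\right) = 9871 \left(2 \cdot 12769 \frac{1}{-181} - 24835\right) = 9871 \left(2 \cdot 12769 \left(- \frac{1}{181}\right) - 24835\right) = 9871 \left(- \frac{25538}{181} - 24835\right) = 9871 \left(- \frac{4520673}{181}\right) = - \frac{44623563183}{181}$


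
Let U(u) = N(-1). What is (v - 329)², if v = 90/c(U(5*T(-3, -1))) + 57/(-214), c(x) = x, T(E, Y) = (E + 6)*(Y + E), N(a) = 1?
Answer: 2621747209/45796 ≈ 57248.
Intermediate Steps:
T(E, Y) = (6 + E)*(E + Y)
U(u) = 1
v = 19203/214 (v = 90/1 + 57/(-214) = 90*1 + 57*(-1/214) = 90 - 57/214 = 19203/214 ≈ 89.734)
(v - 329)² = (19203/214 - 329)² = (-51203/214)² = 2621747209/45796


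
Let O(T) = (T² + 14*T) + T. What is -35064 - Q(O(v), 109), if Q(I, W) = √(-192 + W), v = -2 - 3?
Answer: -35064 - I*√83 ≈ -35064.0 - 9.1104*I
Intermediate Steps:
v = -5
O(T) = T² + 15*T
-35064 - Q(O(v), 109) = -35064 - √(-192 + 109) = -35064 - √(-83) = -35064 - I*√83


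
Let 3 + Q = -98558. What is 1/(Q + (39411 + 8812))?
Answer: -1/50338 ≈ -1.9866e-5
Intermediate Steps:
Q = -98561 (Q = -3 - 98558 = -98561)
1/(Q + (39411 + 8812)) = 1/(-98561 + (39411 + 8812)) = 1/(-98561 + 48223) = 1/(-50338) = -1/50338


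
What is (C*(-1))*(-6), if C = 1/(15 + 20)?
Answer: 6/35 ≈ 0.17143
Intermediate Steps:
C = 1/35 ≈ 0.028571
(C*(-1))*(-6) = ((1/35)*(-1))*(-6) = -1/35*(-6) = 6/35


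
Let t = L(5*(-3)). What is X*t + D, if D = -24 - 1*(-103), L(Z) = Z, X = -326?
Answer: 4969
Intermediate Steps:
t = -15 (t = 5*(-3) = -15)
D = 79 (D = -24 + 103 = 79)
X*t + D = -326*(-15) + 79 = 4890 + 79 = 4969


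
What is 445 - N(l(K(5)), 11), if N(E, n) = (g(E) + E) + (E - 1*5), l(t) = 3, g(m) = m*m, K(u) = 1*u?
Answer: 435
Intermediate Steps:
K(u) = u
g(m) = m²
N(E, n) = -5 + E² + 2*E (N(E, n) = (E² + E) + (E - 1*5) = (E + E²) + (E - 5) = (E + E²) + (-5 + E) = -5 + E² + 2*E)
445 - N(l(K(5)), 11) = 445 - (-5 + 3² + 2*3) = 445 - (-5 + 9 + 6) = 445 - 1*10 = 445 - 10 = 435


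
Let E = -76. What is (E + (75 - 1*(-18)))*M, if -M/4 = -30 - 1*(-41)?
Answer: -748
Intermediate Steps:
M = -44 (M = -4*(-30 - 1*(-41)) = -4*(-30 + 41) = -4*11 = -44)
(E + (75 - 1*(-18)))*M = (-76 + (75 - 1*(-18)))*(-44) = (-76 + (75 + 18))*(-44) = (-76 + 93)*(-44) = 17*(-44) = -748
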